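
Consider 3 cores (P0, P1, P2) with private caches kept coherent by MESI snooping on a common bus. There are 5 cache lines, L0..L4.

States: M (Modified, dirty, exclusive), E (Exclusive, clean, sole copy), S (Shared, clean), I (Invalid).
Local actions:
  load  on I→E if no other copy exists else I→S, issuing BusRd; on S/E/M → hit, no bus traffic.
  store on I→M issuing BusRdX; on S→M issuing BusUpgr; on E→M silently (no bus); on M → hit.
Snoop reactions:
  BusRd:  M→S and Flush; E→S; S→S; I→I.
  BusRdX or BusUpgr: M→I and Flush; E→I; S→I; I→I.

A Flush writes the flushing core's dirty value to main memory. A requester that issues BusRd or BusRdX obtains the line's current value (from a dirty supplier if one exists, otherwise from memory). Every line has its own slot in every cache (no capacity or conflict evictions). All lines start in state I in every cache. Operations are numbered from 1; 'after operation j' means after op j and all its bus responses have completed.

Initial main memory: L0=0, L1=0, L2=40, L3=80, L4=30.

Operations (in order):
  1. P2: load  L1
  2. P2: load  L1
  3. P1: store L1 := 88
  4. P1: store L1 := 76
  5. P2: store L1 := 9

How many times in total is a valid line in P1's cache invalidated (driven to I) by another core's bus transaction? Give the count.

invalidations = 1

step 1: P2: load  L1  ⟶  IIE  (L1)  txn=BusRd  M[L1]=0
step 2: P2: load  L1  ⟶  IIE  (L1)  txn=∅  M[L1]=0
step 3: P1: store L1 := 88  ⟶  IMI  (L1)  txn=BusRdX  M[L1]=0
step 4: P1: store L1 := 76  ⟶  IMI  (L1)  txn=∅  M[L1]=0
step 5: P2: store L1 := 9  ⟶  IIM  (L1)  txn=BusRdX+Flush  M[L1]=76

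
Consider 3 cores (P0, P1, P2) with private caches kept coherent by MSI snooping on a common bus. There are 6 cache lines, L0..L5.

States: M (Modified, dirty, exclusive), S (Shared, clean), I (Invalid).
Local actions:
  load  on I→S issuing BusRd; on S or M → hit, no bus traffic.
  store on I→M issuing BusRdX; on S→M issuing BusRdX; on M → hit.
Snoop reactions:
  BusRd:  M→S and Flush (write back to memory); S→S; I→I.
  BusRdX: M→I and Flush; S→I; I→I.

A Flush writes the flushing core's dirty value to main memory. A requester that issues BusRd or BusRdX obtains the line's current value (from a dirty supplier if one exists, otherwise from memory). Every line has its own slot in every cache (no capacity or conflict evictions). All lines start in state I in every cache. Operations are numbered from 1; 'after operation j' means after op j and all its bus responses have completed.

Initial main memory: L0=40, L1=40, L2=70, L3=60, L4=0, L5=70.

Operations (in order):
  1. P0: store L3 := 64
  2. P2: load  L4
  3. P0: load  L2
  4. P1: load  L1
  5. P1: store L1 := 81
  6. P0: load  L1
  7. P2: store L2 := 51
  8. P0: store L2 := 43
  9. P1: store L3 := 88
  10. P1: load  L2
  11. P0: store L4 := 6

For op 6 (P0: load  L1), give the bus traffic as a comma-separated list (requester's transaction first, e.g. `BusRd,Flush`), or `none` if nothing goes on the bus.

bus = BusRd,Flush

  op1 P0: store L3 := 64 → M/I/I on L3; bus BusRdX; mem=60
  op2 P2: load  L4 → I/I/S on L4; bus BusRd; mem=0
  op3 P0: load  L2 → S/I/I on L2; bus BusRd; mem=70
  op4 P1: load  L1 → I/S/I on L1; bus BusRd; mem=40
  op5 P1: store L1 := 81 → I/M/I on L1; bus BusRdX; mem=40
  op6 P0: load  L1 → S/S/I on L1; bus BusRd Flush; mem=81
  op7 P2: store L2 := 51 → I/I/M on L2; bus BusRdX; mem=70
  op8 P0: store L2 := 43 → M/I/I on L2; bus BusRdX Flush; mem=51
  op9 P1: store L3 := 88 → I/M/I on L3; bus BusRdX Flush; mem=64
  op10 P1: load  L2 → S/S/I on L2; bus BusRd Flush; mem=43
  op11 P0: store L4 := 6 → M/I/I on L4; bus BusRdX; mem=0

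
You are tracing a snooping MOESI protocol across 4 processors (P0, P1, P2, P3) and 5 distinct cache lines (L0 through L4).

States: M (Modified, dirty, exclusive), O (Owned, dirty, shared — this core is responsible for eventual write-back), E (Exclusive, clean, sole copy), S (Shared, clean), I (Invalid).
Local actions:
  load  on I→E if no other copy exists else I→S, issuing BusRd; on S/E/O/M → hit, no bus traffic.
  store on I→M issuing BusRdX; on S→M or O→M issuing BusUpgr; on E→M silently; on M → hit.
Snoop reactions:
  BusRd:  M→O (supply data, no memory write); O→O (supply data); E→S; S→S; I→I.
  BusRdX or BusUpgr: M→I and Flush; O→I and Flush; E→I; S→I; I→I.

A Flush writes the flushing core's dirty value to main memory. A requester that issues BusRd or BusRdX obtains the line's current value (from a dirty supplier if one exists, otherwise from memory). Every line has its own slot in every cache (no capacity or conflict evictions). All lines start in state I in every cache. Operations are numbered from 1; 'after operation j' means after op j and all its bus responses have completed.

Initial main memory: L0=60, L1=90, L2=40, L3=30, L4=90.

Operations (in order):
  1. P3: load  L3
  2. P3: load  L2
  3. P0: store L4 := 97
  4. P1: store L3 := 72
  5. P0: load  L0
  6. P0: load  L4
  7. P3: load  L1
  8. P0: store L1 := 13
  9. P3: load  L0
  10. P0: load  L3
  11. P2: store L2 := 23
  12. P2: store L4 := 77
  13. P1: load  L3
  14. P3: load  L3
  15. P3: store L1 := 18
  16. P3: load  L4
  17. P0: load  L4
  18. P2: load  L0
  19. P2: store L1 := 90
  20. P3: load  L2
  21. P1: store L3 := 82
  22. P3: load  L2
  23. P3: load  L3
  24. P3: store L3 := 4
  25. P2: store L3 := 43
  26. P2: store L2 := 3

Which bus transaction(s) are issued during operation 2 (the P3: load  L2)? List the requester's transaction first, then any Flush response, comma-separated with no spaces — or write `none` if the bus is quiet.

  op1 P3: load  L3 → I/I/I/E on L3; bus BusRd; mem=30
  op2 P3: load  L2 → I/I/I/E on L2; bus BusRd; mem=40
  op3 P0: store L4 := 97 → M/I/I/I on L4; bus BusRdX; mem=90
  op4 P1: store L3 := 72 → I/M/I/I on L3; bus BusRdX; mem=30
  op5 P0: load  L0 → E/I/I/I on L0; bus BusRd; mem=60
  op6 P0: load  L4 → M/I/I/I on L4; bus (none); mem=90
  op7 P3: load  L1 → I/I/I/E on L1; bus BusRd; mem=90
  op8 P0: store L1 := 13 → M/I/I/I on L1; bus BusRdX; mem=90
  op9 P3: load  L0 → S/I/I/S on L0; bus BusRd; mem=60
  op10 P0: load  L3 → S/O/I/I on L3; bus BusRd; mem=30
  op11 P2: store L2 := 23 → I/I/M/I on L2; bus BusRdX; mem=40
  op12 P2: store L4 := 77 → I/I/M/I on L4; bus BusRdX Flush; mem=97
  op13 P1: load  L3 → S/O/I/I on L3; bus (none); mem=30
  op14 P3: load  L3 → S/O/I/S on L3; bus BusRd; mem=30
  op15 P3: store L1 := 18 → I/I/I/M on L1; bus BusRdX Flush; mem=13
  op16 P3: load  L4 → I/I/O/S on L4; bus BusRd; mem=97
  op17 P0: load  L4 → S/I/O/S on L4; bus BusRd; mem=97
  op18 P2: load  L0 → S/I/S/S on L0; bus BusRd; mem=60
  op19 P2: store L1 := 90 → I/I/M/I on L1; bus BusRdX Flush; mem=18
  op20 P3: load  L2 → I/I/O/S on L2; bus BusRd; mem=40
  op21 P1: store L3 := 82 → I/M/I/I on L3; bus BusUpgr; mem=30
  op22 P3: load  L2 → I/I/O/S on L2; bus (none); mem=40
  op23 P3: load  L3 → I/O/I/S on L3; bus BusRd; mem=30
  op24 P3: store L3 := 4 → I/I/I/M on L3; bus BusUpgr Flush; mem=82
  op25 P2: store L3 := 43 → I/I/M/I on L3; bus BusRdX Flush; mem=4
  op26 P2: store L2 := 3 → I/I/M/I on L2; bus BusUpgr; mem=40

bus = BusRd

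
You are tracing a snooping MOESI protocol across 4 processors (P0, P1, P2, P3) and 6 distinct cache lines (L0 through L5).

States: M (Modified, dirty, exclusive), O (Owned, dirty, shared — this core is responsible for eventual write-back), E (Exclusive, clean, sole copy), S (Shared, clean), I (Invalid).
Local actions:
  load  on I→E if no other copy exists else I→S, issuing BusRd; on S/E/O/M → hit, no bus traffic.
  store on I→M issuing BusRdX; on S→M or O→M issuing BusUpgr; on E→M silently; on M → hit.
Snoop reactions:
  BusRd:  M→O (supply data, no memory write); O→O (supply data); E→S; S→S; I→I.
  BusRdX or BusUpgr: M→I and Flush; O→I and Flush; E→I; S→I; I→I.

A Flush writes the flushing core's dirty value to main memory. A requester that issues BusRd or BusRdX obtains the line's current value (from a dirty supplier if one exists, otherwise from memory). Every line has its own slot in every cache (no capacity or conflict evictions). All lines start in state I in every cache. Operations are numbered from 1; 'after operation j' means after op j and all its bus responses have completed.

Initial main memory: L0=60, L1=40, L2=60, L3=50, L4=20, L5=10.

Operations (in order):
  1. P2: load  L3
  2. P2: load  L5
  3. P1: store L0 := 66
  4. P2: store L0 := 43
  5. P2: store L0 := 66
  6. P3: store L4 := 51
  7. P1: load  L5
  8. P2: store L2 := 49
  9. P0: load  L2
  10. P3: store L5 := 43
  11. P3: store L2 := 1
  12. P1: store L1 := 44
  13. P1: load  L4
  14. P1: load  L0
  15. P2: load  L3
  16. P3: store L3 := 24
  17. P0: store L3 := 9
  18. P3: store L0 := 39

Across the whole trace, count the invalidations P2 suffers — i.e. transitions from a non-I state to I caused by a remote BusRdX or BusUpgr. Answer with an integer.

  op1 P2: load  L3 → I/I/E/I on L3; bus BusRd; mem=50
  op2 P2: load  L5 → I/I/E/I on L5; bus BusRd; mem=10
  op3 P1: store L0 := 66 → I/M/I/I on L0; bus BusRdX; mem=60
  op4 P2: store L0 := 43 → I/I/M/I on L0; bus BusRdX Flush; mem=66
  op5 P2: store L0 := 66 → I/I/M/I on L0; bus (none); mem=66
  op6 P3: store L4 := 51 → I/I/I/M on L4; bus BusRdX; mem=20
  op7 P1: load  L5 → I/S/S/I on L5; bus BusRd; mem=10
  op8 P2: store L2 := 49 → I/I/M/I on L2; bus BusRdX; mem=60
  op9 P0: load  L2 → S/I/O/I on L2; bus BusRd; mem=60
  op10 P3: store L5 := 43 → I/I/I/M on L5; bus BusRdX; mem=10
  op11 P3: store L2 := 1 → I/I/I/M on L2; bus BusRdX Flush; mem=49
  op12 P1: store L1 := 44 → I/M/I/I on L1; bus BusRdX; mem=40
  op13 P1: load  L4 → I/S/I/O on L4; bus BusRd; mem=20
  op14 P1: load  L0 → I/S/O/I on L0; bus BusRd; mem=66
  op15 P2: load  L3 → I/I/E/I on L3; bus (none); mem=50
  op16 P3: store L3 := 24 → I/I/I/M on L3; bus BusRdX; mem=50
  op17 P0: store L3 := 9 → M/I/I/I on L3; bus BusRdX Flush; mem=24
  op18 P3: store L0 := 39 → I/I/I/M on L0; bus BusRdX Flush; mem=66

invalidations = 4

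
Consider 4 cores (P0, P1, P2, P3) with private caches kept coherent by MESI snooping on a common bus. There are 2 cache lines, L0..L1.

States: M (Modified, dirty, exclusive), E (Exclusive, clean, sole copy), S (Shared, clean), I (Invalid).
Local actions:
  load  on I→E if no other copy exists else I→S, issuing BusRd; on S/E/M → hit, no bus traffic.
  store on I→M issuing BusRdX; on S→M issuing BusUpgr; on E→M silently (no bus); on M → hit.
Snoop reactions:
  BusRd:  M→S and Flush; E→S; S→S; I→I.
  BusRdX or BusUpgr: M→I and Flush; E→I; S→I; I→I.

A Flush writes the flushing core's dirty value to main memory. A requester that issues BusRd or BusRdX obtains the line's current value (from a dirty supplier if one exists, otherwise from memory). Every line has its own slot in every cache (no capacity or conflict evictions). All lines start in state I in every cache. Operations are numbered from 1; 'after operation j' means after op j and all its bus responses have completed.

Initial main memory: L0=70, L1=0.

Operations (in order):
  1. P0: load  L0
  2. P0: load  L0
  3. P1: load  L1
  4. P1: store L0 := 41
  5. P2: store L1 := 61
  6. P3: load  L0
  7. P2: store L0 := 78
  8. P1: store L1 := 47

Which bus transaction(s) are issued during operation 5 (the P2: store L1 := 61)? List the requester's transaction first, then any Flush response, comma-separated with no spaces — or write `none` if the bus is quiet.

step 1: P0: load  L0  ⟶  EIII  (L0)  txn=BusRd  M[L0]=70
step 2: P0: load  L0  ⟶  EIII  (L0)  txn=∅  M[L0]=70
step 3: P1: load  L1  ⟶  IEII  (L1)  txn=BusRd  M[L1]=0
step 4: P1: store L0 := 41  ⟶  IMII  (L0)  txn=BusRdX  M[L0]=70
step 5: P2: store L1 := 61  ⟶  IIMI  (L1)  txn=BusRdX  M[L1]=0
step 6: P3: load  L0  ⟶  ISIS  (L0)  txn=BusRd+Flush  M[L0]=41
step 7: P2: store L0 := 78  ⟶  IIMI  (L0)  txn=BusRdX  M[L0]=41
step 8: P1: store L1 := 47  ⟶  IMII  (L1)  txn=BusRdX+Flush  M[L1]=61

bus = BusRdX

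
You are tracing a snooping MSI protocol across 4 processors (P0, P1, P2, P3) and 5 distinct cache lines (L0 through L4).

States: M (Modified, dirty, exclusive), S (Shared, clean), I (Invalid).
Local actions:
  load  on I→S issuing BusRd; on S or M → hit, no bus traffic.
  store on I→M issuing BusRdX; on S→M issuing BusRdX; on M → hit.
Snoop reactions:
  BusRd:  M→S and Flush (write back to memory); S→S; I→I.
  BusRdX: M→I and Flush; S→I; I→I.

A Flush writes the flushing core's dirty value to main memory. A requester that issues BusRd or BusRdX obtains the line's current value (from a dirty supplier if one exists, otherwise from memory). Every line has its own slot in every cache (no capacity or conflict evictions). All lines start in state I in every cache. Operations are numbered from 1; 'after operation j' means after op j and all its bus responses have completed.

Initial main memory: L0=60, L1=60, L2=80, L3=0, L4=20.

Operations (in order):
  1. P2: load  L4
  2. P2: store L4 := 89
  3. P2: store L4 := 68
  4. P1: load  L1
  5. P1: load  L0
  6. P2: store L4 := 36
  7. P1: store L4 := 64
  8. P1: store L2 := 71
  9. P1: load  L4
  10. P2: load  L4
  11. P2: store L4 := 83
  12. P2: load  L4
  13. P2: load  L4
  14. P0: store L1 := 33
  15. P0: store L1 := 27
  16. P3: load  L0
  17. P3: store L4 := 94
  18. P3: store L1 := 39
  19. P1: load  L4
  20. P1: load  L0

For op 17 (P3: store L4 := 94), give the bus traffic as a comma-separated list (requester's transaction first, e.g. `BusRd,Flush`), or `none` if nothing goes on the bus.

bus = BusRdX,Flush

step 1: P2: load  L4  ⟶  IISI  (L4)  txn=BusRd  M[L4]=20
step 2: P2: store L4 := 89  ⟶  IIMI  (L4)  txn=BusRdX  M[L4]=20
step 3: P2: store L4 := 68  ⟶  IIMI  (L4)  txn=∅  M[L4]=20
step 4: P1: load  L1  ⟶  ISII  (L1)  txn=BusRd  M[L1]=60
step 5: P1: load  L0  ⟶  ISII  (L0)  txn=BusRd  M[L0]=60
step 6: P2: store L4 := 36  ⟶  IIMI  (L4)  txn=∅  M[L4]=20
step 7: P1: store L4 := 64  ⟶  IMII  (L4)  txn=BusRdX+Flush  M[L4]=36
step 8: P1: store L2 := 71  ⟶  IMII  (L2)  txn=BusRdX  M[L2]=80
step 9: P1: load  L4  ⟶  IMII  (L4)  txn=∅  M[L4]=36
step 10: P2: load  L4  ⟶  ISSI  (L4)  txn=BusRd+Flush  M[L4]=64
step 11: P2: store L4 := 83  ⟶  IIMI  (L4)  txn=BusRdX  M[L4]=64
step 12: P2: load  L4  ⟶  IIMI  (L4)  txn=∅  M[L4]=64
step 13: P2: load  L4  ⟶  IIMI  (L4)  txn=∅  M[L4]=64
step 14: P0: store L1 := 33  ⟶  MIII  (L1)  txn=BusRdX  M[L1]=60
step 15: P0: store L1 := 27  ⟶  MIII  (L1)  txn=∅  M[L1]=60
step 16: P3: load  L0  ⟶  ISIS  (L0)  txn=BusRd  M[L0]=60
step 17: P3: store L4 := 94  ⟶  IIIM  (L4)  txn=BusRdX+Flush  M[L4]=83
step 18: P3: store L1 := 39  ⟶  IIIM  (L1)  txn=BusRdX+Flush  M[L1]=27
step 19: P1: load  L4  ⟶  ISIS  (L4)  txn=BusRd+Flush  M[L4]=94
step 20: P1: load  L0  ⟶  ISIS  (L0)  txn=∅  M[L0]=60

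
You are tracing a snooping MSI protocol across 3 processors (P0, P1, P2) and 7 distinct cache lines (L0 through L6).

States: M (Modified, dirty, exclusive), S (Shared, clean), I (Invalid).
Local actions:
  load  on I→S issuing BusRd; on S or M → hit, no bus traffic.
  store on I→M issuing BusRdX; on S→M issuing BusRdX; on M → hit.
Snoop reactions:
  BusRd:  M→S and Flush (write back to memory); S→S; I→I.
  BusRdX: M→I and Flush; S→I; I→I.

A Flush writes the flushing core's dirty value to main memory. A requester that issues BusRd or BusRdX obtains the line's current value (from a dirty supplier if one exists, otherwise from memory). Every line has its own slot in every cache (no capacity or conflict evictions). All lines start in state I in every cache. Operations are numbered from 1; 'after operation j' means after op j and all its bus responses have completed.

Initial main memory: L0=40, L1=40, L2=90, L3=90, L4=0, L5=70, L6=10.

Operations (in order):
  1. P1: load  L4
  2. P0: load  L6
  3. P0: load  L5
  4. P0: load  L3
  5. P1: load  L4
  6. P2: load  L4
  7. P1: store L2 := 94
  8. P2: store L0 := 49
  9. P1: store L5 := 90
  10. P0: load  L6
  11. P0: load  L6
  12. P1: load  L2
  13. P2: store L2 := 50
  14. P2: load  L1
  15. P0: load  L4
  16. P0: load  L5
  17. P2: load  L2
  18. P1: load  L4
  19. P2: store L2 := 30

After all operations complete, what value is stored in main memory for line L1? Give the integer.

[1] P1: load  L4 | P0:I, P1:S(0), P2:I | bus: BusRd
[2] P0: load  L6 | P0:S(10), P1:I, P2:I | bus: BusRd
[3] P0: load  L5 | P0:S(70), P1:I, P2:I | bus: BusRd
[4] P0: load  L3 | P0:S(90), P1:I, P2:I | bus: BusRd
[5] P1: load  L4 | P0:I, P1:S(0), P2:I | bus: none
[6] P2: load  L4 | P0:I, P1:S(0), P2:S(0) | bus: BusRd
[7] P1: store L2 := 94 | P0:I, P1:M(94), P2:I | bus: BusRdX
[8] P2: store L0 := 49 | P0:I, P1:I, P2:M(49) | bus: BusRdX
[9] P1: store L5 := 90 | P0:I, P1:M(90), P2:I | bus: BusRdX
[10] P0: load  L6 | P0:S(10), P1:I, P2:I | bus: none
[11] P0: load  L6 | P0:S(10), P1:I, P2:I | bus: none
[12] P1: load  L2 | P0:I, P1:M(94), P2:I | bus: none
[13] P2: store L2 := 50 | P0:I, P1:I, P2:M(50) | bus: BusRdX,Flush
[14] P2: load  L1 | P0:I, P1:I, P2:S(40) | bus: BusRd
[15] P0: load  L4 | P0:S(0), P1:S(0), P2:S(0) | bus: BusRd
[16] P0: load  L5 | P0:S(90), P1:S(90), P2:I | bus: BusRd,Flush
[17] P2: load  L2 | P0:I, P1:I, P2:M(50) | bus: none
[18] P1: load  L4 | P0:S(0), P1:S(0), P2:S(0) | bus: none
[19] P2: store L2 := 30 | P0:I, P1:I, P2:M(30) | bus: none

memory[L1] = 40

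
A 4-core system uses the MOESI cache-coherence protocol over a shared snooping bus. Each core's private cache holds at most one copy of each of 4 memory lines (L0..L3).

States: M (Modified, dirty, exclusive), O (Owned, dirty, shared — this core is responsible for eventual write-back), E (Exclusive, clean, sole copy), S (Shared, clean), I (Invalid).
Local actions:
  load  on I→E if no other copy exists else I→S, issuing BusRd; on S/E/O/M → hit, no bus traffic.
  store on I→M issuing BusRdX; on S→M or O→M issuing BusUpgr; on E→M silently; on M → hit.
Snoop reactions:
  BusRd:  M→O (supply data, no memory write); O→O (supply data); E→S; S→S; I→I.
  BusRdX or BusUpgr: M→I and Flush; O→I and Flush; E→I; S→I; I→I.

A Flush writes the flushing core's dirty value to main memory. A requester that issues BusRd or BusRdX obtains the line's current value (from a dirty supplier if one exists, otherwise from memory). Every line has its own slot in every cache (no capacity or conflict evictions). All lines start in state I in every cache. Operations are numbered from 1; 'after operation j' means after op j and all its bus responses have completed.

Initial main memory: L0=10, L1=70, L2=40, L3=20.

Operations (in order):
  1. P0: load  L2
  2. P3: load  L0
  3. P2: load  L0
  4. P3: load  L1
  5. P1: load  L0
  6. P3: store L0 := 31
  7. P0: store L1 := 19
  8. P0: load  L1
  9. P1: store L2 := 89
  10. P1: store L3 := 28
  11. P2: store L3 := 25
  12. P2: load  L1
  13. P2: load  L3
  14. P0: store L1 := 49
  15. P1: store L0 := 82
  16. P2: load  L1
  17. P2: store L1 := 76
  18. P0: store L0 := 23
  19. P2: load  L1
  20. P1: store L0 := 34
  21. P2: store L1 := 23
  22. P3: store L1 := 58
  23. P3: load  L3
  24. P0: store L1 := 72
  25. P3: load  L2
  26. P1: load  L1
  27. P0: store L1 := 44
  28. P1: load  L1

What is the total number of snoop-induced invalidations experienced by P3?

invalidations = 3

[1] P0: load  L2 | P0:E(40), P1:I, P2:I, P3:I | bus: BusRd
[2] P3: load  L0 | P0:I, P1:I, P2:I, P3:E(10) | bus: BusRd
[3] P2: load  L0 | P0:I, P1:I, P2:S(10), P3:S(10) | bus: BusRd
[4] P3: load  L1 | P0:I, P1:I, P2:I, P3:E(70) | bus: BusRd
[5] P1: load  L0 | P0:I, P1:S(10), P2:S(10), P3:S(10) | bus: BusRd
[6] P3: store L0 := 31 | P0:I, P1:I, P2:I, P3:M(31) | bus: BusUpgr
[7] P0: store L1 := 19 | P0:M(19), P1:I, P2:I, P3:I | bus: BusRdX
[8] P0: load  L1 | P0:M(19), P1:I, P2:I, P3:I | bus: none
[9] P1: store L2 := 89 | P0:I, P1:M(89), P2:I, P3:I | bus: BusRdX
[10] P1: store L3 := 28 | P0:I, P1:M(28), P2:I, P3:I | bus: BusRdX
[11] P2: store L3 := 25 | P0:I, P1:I, P2:M(25), P3:I | bus: BusRdX,Flush
[12] P2: load  L1 | P0:O(19), P1:I, P2:S(19), P3:I | bus: BusRd
[13] P2: load  L3 | P0:I, P1:I, P2:M(25), P3:I | bus: none
[14] P0: store L1 := 49 | P0:M(49), P1:I, P2:I, P3:I | bus: BusUpgr
[15] P1: store L0 := 82 | P0:I, P1:M(82), P2:I, P3:I | bus: BusRdX,Flush
[16] P2: load  L1 | P0:O(49), P1:I, P2:S(49), P3:I | bus: BusRd
[17] P2: store L1 := 76 | P0:I, P1:I, P2:M(76), P3:I | bus: BusUpgr,Flush
[18] P0: store L0 := 23 | P0:M(23), P1:I, P2:I, P3:I | bus: BusRdX,Flush
[19] P2: load  L1 | P0:I, P1:I, P2:M(76), P3:I | bus: none
[20] P1: store L0 := 34 | P0:I, P1:M(34), P2:I, P3:I | bus: BusRdX,Flush
[21] P2: store L1 := 23 | P0:I, P1:I, P2:M(23), P3:I | bus: none
[22] P3: store L1 := 58 | P0:I, P1:I, P2:I, P3:M(58) | bus: BusRdX,Flush
[23] P3: load  L3 | P0:I, P1:I, P2:O(25), P3:S(25) | bus: BusRd
[24] P0: store L1 := 72 | P0:M(72), P1:I, P2:I, P3:I | bus: BusRdX,Flush
[25] P3: load  L2 | P0:I, P1:O(89), P2:I, P3:S(89) | bus: BusRd
[26] P1: load  L1 | P0:O(72), P1:S(72), P2:I, P3:I | bus: BusRd
[27] P0: store L1 := 44 | P0:M(44), P1:I, P2:I, P3:I | bus: BusUpgr
[28] P1: load  L1 | P0:O(44), P1:S(44), P2:I, P3:I | bus: BusRd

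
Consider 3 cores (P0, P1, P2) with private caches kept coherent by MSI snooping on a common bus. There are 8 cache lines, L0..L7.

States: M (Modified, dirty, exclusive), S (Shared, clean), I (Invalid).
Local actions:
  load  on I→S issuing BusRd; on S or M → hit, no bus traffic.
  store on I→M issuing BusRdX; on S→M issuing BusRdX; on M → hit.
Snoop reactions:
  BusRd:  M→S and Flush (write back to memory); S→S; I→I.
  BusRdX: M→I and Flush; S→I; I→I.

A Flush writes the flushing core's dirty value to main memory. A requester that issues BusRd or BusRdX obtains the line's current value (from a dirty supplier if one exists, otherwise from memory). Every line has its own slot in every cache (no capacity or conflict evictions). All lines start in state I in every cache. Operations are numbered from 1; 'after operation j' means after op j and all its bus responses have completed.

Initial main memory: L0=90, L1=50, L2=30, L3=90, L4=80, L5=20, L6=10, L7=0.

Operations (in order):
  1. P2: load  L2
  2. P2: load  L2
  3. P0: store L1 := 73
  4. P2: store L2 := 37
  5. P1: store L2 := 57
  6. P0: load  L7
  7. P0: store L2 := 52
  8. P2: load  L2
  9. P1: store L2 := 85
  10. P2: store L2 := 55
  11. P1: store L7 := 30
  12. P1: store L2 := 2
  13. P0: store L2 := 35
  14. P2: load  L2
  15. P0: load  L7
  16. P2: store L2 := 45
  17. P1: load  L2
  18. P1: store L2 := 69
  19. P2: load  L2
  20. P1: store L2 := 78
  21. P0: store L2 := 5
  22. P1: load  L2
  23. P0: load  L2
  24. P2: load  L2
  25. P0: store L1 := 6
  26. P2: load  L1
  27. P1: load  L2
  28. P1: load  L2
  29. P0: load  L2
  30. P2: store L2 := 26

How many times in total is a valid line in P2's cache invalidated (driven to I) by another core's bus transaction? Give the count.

  op1 P2: load  L2 → I/I/S on L2; bus BusRd; mem=30
  op2 P2: load  L2 → I/I/S on L2; bus (none); mem=30
  op3 P0: store L1 := 73 → M/I/I on L1; bus BusRdX; mem=50
  op4 P2: store L2 := 37 → I/I/M on L2; bus BusRdX; mem=30
  op5 P1: store L2 := 57 → I/M/I on L2; bus BusRdX Flush; mem=37
  op6 P0: load  L7 → S/I/I on L7; bus BusRd; mem=0
  op7 P0: store L2 := 52 → M/I/I on L2; bus BusRdX Flush; mem=57
  op8 P2: load  L2 → S/I/S on L2; bus BusRd Flush; mem=52
  op9 P1: store L2 := 85 → I/M/I on L2; bus BusRdX; mem=52
  op10 P2: store L2 := 55 → I/I/M on L2; bus BusRdX Flush; mem=85
  op11 P1: store L7 := 30 → I/M/I on L7; bus BusRdX; mem=0
  op12 P1: store L2 := 2 → I/M/I on L2; bus BusRdX Flush; mem=55
  op13 P0: store L2 := 35 → M/I/I on L2; bus BusRdX Flush; mem=2
  op14 P2: load  L2 → S/I/S on L2; bus BusRd Flush; mem=35
  op15 P0: load  L7 → S/S/I on L7; bus BusRd Flush; mem=30
  op16 P2: store L2 := 45 → I/I/M on L2; bus BusRdX; mem=35
  op17 P1: load  L2 → I/S/S on L2; bus BusRd Flush; mem=45
  op18 P1: store L2 := 69 → I/M/I on L2; bus BusRdX; mem=45
  op19 P2: load  L2 → I/S/S on L2; bus BusRd Flush; mem=69
  op20 P1: store L2 := 78 → I/M/I on L2; bus BusRdX; mem=69
  op21 P0: store L2 := 5 → M/I/I on L2; bus BusRdX Flush; mem=78
  op22 P1: load  L2 → S/S/I on L2; bus BusRd Flush; mem=5
  op23 P0: load  L2 → S/S/I on L2; bus (none); mem=5
  op24 P2: load  L2 → S/S/S on L2; bus BusRd; mem=5
  op25 P0: store L1 := 6 → M/I/I on L1; bus (none); mem=50
  op26 P2: load  L1 → S/I/S on L1; bus BusRd Flush; mem=6
  op27 P1: load  L2 → S/S/S on L2; bus (none); mem=5
  op28 P1: load  L2 → S/S/S on L2; bus (none); mem=5
  op29 P0: load  L2 → S/S/S on L2; bus (none); mem=5
  op30 P2: store L2 := 26 → I/I/M on L2; bus BusRdX; mem=5

invalidations = 5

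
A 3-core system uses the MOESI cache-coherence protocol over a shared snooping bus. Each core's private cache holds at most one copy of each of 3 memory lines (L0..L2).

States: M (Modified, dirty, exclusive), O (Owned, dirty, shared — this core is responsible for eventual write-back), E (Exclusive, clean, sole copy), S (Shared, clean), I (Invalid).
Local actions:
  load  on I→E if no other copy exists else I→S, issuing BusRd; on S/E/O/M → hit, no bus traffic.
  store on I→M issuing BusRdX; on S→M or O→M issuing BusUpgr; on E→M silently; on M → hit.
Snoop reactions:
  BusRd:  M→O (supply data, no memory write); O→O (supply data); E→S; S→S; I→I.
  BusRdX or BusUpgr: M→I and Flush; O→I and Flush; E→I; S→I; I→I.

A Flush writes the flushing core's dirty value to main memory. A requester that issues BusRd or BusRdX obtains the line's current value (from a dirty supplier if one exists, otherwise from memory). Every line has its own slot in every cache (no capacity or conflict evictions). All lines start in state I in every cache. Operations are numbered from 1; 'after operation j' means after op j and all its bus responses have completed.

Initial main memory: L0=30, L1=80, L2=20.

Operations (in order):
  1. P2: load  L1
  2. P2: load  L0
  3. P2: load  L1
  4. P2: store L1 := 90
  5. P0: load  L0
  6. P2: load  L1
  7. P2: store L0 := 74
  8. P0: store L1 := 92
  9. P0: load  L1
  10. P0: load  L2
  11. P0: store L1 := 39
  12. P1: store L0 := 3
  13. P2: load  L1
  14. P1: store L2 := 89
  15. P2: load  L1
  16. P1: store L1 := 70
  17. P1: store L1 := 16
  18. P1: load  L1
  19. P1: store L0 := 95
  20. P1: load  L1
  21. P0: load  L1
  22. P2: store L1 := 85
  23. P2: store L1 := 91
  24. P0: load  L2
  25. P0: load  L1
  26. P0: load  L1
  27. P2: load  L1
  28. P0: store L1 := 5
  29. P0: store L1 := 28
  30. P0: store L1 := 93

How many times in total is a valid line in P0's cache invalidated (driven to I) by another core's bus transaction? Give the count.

[1] P2: load  L1 | P0:I, P1:I, P2:E(80) | bus: BusRd
[2] P2: load  L0 | P0:I, P1:I, P2:E(30) | bus: BusRd
[3] P2: load  L1 | P0:I, P1:I, P2:E(80) | bus: none
[4] P2: store L1 := 90 | P0:I, P1:I, P2:M(90) | bus: none
[5] P0: load  L0 | P0:S(30), P1:I, P2:S(30) | bus: BusRd
[6] P2: load  L1 | P0:I, P1:I, P2:M(90) | bus: none
[7] P2: store L0 := 74 | P0:I, P1:I, P2:M(74) | bus: BusUpgr
[8] P0: store L1 := 92 | P0:M(92), P1:I, P2:I | bus: BusRdX,Flush
[9] P0: load  L1 | P0:M(92), P1:I, P2:I | bus: none
[10] P0: load  L2 | P0:E(20), P1:I, P2:I | bus: BusRd
[11] P0: store L1 := 39 | P0:M(39), P1:I, P2:I | bus: none
[12] P1: store L0 := 3 | P0:I, P1:M(3), P2:I | bus: BusRdX,Flush
[13] P2: load  L1 | P0:O(39), P1:I, P2:S(39) | bus: BusRd
[14] P1: store L2 := 89 | P0:I, P1:M(89), P2:I | bus: BusRdX
[15] P2: load  L1 | P0:O(39), P1:I, P2:S(39) | bus: none
[16] P1: store L1 := 70 | P0:I, P1:M(70), P2:I | bus: BusRdX,Flush
[17] P1: store L1 := 16 | P0:I, P1:M(16), P2:I | bus: none
[18] P1: load  L1 | P0:I, P1:M(16), P2:I | bus: none
[19] P1: store L0 := 95 | P0:I, P1:M(95), P2:I | bus: none
[20] P1: load  L1 | P0:I, P1:M(16), P2:I | bus: none
[21] P0: load  L1 | P0:S(16), P1:O(16), P2:I | bus: BusRd
[22] P2: store L1 := 85 | P0:I, P1:I, P2:M(85) | bus: BusRdX,Flush
[23] P2: store L1 := 91 | P0:I, P1:I, P2:M(91) | bus: none
[24] P0: load  L2 | P0:S(89), P1:O(89), P2:I | bus: BusRd
[25] P0: load  L1 | P0:S(91), P1:I, P2:O(91) | bus: BusRd
[26] P0: load  L1 | P0:S(91), P1:I, P2:O(91) | bus: none
[27] P2: load  L1 | P0:S(91), P1:I, P2:O(91) | bus: none
[28] P0: store L1 := 5 | P0:M(5), P1:I, P2:I | bus: BusUpgr,Flush
[29] P0: store L1 := 28 | P0:M(28), P1:I, P2:I | bus: none
[30] P0: store L1 := 93 | P0:M(93), P1:I, P2:I | bus: none

invalidations = 4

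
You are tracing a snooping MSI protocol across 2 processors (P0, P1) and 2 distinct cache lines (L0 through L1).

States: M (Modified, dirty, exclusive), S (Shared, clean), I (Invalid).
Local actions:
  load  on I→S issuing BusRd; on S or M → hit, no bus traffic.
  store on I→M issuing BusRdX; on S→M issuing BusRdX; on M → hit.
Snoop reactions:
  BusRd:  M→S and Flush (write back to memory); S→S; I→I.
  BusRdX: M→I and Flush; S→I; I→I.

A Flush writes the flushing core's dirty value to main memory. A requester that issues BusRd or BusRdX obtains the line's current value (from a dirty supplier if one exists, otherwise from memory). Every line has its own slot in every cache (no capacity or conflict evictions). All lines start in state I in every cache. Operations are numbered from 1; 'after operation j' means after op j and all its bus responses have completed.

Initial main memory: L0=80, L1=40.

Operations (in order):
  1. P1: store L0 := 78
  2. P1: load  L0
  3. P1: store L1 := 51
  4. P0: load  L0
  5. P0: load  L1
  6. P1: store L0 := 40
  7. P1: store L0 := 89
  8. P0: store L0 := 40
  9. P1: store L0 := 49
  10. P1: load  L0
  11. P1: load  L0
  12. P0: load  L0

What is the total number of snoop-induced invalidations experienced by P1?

1. P1: store L0 := 78  bus=[BusRdX]  L0: P0=I P1=M  mem[L0]=80
2. P1: load  L0  bus=[-]  L0: P0=I P1=M  mem[L0]=80
3. P1: store L1 := 51  bus=[BusRdX]  L1: P0=I P1=M  mem[L1]=40
4. P0: load  L0  bus=[BusRd,Flush]  L0: P0=S P1=S  mem[L0]=78
5. P0: load  L1  bus=[BusRd,Flush]  L1: P0=S P1=S  mem[L1]=51
6. P1: store L0 := 40  bus=[BusRdX]  L0: P0=I P1=M  mem[L0]=78
7. P1: store L0 := 89  bus=[-]  L0: P0=I P1=M  mem[L0]=78
8. P0: store L0 := 40  bus=[BusRdX,Flush]  L0: P0=M P1=I  mem[L0]=89
9. P1: store L0 := 49  bus=[BusRdX,Flush]  L0: P0=I P1=M  mem[L0]=40
10. P1: load  L0  bus=[-]  L0: P0=I P1=M  mem[L0]=40
11. P1: load  L0  bus=[-]  L0: P0=I P1=M  mem[L0]=40
12. P0: load  L0  bus=[BusRd,Flush]  L0: P0=S P1=S  mem[L0]=49

invalidations = 1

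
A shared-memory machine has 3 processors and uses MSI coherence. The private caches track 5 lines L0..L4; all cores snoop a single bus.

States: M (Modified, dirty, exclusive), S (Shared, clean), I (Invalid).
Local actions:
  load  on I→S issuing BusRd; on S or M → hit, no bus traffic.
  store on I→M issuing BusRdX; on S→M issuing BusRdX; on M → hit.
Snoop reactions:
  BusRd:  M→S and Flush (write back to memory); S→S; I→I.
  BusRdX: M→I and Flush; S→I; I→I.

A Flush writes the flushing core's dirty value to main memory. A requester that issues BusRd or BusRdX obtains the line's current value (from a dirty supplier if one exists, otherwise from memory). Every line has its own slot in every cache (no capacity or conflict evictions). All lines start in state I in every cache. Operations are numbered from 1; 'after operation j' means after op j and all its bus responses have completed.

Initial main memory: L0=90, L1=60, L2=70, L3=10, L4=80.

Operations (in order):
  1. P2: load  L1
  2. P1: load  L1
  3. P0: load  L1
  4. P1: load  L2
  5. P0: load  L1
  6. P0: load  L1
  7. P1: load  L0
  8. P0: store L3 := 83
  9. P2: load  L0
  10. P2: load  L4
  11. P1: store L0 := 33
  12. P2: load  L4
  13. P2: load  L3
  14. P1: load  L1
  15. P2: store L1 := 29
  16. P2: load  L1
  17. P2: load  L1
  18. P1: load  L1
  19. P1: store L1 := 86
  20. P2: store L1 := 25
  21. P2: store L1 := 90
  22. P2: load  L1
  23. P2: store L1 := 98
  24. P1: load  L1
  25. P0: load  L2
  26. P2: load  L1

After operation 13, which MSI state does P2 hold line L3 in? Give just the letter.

state = S

[1] P2: load  L1 | P0:I, P1:I, P2:S(60) | bus: BusRd
[2] P1: load  L1 | P0:I, P1:S(60), P2:S(60) | bus: BusRd
[3] P0: load  L1 | P0:S(60), P1:S(60), P2:S(60) | bus: BusRd
[4] P1: load  L2 | P0:I, P1:S(70), P2:I | bus: BusRd
[5] P0: load  L1 | P0:S(60), P1:S(60), P2:S(60) | bus: none
[6] P0: load  L1 | P0:S(60), P1:S(60), P2:S(60) | bus: none
[7] P1: load  L0 | P0:I, P1:S(90), P2:I | bus: BusRd
[8] P0: store L3 := 83 | P0:M(83), P1:I, P2:I | bus: BusRdX
[9] P2: load  L0 | P0:I, P1:S(90), P2:S(90) | bus: BusRd
[10] P2: load  L4 | P0:I, P1:I, P2:S(80) | bus: BusRd
[11] P1: store L0 := 33 | P0:I, P1:M(33), P2:I | bus: BusRdX
[12] P2: load  L4 | P0:I, P1:I, P2:S(80) | bus: none
[13] P2: load  L3 | P0:S(83), P1:I, P2:S(83) | bus: BusRd,Flush
[14] P1: load  L1 | P0:S(60), P1:S(60), P2:S(60) | bus: none
[15] P2: store L1 := 29 | P0:I, P1:I, P2:M(29) | bus: BusRdX
[16] P2: load  L1 | P0:I, P1:I, P2:M(29) | bus: none
[17] P2: load  L1 | P0:I, P1:I, P2:M(29) | bus: none
[18] P1: load  L1 | P0:I, P1:S(29), P2:S(29) | bus: BusRd,Flush
[19] P1: store L1 := 86 | P0:I, P1:M(86), P2:I | bus: BusRdX
[20] P2: store L1 := 25 | P0:I, P1:I, P2:M(25) | bus: BusRdX,Flush
[21] P2: store L1 := 90 | P0:I, P1:I, P2:M(90) | bus: none
[22] P2: load  L1 | P0:I, P1:I, P2:M(90) | bus: none
[23] P2: store L1 := 98 | P0:I, P1:I, P2:M(98) | bus: none
[24] P1: load  L1 | P0:I, P1:S(98), P2:S(98) | bus: BusRd,Flush
[25] P0: load  L2 | P0:S(70), P1:S(70), P2:I | bus: BusRd
[26] P2: load  L1 | P0:I, P1:S(98), P2:S(98) | bus: none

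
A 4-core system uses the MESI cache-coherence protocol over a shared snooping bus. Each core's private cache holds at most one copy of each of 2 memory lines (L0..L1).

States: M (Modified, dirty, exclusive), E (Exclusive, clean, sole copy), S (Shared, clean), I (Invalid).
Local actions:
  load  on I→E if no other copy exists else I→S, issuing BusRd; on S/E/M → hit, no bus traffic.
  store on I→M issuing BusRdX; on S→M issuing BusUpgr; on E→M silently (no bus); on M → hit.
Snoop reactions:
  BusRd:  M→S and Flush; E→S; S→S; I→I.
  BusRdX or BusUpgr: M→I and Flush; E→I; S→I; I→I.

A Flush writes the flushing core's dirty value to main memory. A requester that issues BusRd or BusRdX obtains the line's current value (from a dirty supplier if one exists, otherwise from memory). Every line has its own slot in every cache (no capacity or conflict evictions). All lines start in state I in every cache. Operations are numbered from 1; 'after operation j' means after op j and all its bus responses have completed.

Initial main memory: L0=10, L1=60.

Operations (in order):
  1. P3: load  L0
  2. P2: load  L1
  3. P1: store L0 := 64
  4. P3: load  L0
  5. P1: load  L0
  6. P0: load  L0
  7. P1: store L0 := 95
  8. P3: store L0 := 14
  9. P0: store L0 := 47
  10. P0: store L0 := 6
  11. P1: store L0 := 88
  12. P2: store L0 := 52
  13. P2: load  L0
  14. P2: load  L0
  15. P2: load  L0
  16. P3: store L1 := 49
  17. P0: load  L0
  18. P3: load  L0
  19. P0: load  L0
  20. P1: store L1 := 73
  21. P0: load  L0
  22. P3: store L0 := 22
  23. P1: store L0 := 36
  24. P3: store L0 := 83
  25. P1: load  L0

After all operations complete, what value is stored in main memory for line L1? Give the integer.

memory[L1] = 49

  op1 P3: load  L0 → I/I/I/E on L0; bus BusRd; mem=10
  op2 P2: load  L1 → I/I/E/I on L1; bus BusRd; mem=60
  op3 P1: store L0 := 64 → I/M/I/I on L0; bus BusRdX; mem=10
  op4 P3: load  L0 → I/S/I/S on L0; bus BusRd Flush; mem=64
  op5 P1: load  L0 → I/S/I/S on L0; bus (none); mem=64
  op6 P0: load  L0 → S/S/I/S on L0; bus BusRd; mem=64
  op7 P1: store L0 := 95 → I/M/I/I on L0; bus BusUpgr; mem=64
  op8 P3: store L0 := 14 → I/I/I/M on L0; bus BusRdX Flush; mem=95
  op9 P0: store L0 := 47 → M/I/I/I on L0; bus BusRdX Flush; mem=14
  op10 P0: store L0 := 6 → M/I/I/I on L0; bus (none); mem=14
  op11 P1: store L0 := 88 → I/M/I/I on L0; bus BusRdX Flush; mem=6
  op12 P2: store L0 := 52 → I/I/M/I on L0; bus BusRdX Flush; mem=88
  op13 P2: load  L0 → I/I/M/I on L0; bus (none); mem=88
  op14 P2: load  L0 → I/I/M/I on L0; bus (none); mem=88
  op15 P2: load  L0 → I/I/M/I on L0; bus (none); mem=88
  op16 P3: store L1 := 49 → I/I/I/M on L1; bus BusRdX; mem=60
  op17 P0: load  L0 → S/I/S/I on L0; bus BusRd Flush; mem=52
  op18 P3: load  L0 → S/I/S/S on L0; bus BusRd; mem=52
  op19 P0: load  L0 → S/I/S/S on L0; bus (none); mem=52
  op20 P1: store L1 := 73 → I/M/I/I on L1; bus BusRdX Flush; mem=49
  op21 P0: load  L0 → S/I/S/S on L0; bus (none); mem=52
  op22 P3: store L0 := 22 → I/I/I/M on L0; bus BusUpgr; mem=52
  op23 P1: store L0 := 36 → I/M/I/I on L0; bus BusRdX Flush; mem=22
  op24 P3: store L0 := 83 → I/I/I/M on L0; bus BusRdX Flush; mem=36
  op25 P1: load  L0 → I/S/I/S on L0; bus BusRd Flush; mem=83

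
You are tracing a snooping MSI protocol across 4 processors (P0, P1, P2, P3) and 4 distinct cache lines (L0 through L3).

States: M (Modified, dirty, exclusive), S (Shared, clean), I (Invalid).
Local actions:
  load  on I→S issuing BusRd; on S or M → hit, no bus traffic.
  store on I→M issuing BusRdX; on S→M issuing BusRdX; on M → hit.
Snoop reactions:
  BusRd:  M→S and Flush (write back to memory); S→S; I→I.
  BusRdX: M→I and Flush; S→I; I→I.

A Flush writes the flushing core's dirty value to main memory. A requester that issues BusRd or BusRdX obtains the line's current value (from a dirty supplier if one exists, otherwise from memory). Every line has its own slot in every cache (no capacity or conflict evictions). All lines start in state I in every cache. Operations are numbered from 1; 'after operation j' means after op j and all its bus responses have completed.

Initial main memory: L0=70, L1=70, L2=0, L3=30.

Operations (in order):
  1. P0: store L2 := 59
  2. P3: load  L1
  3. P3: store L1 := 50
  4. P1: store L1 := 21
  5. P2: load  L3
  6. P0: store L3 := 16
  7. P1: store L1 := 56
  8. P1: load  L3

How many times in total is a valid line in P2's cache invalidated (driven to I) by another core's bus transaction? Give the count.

invalidations = 1

[1] P0: store L2 := 59 | P0:M(59), P1:I, P2:I, P3:I | bus: BusRdX
[2] P3: load  L1 | P0:I, P1:I, P2:I, P3:S(70) | bus: BusRd
[3] P3: store L1 := 50 | P0:I, P1:I, P2:I, P3:M(50) | bus: BusRdX
[4] P1: store L1 := 21 | P0:I, P1:M(21), P2:I, P3:I | bus: BusRdX,Flush
[5] P2: load  L3 | P0:I, P1:I, P2:S(30), P3:I | bus: BusRd
[6] P0: store L3 := 16 | P0:M(16), P1:I, P2:I, P3:I | bus: BusRdX
[7] P1: store L1 := 56 | P0:I, P1:M(56), P2:I, P3:I | bus: none
[8] P1: load  L3 | P0:S(16), P1:S(16), P2:I, P3:I | bus: BusRd,Flush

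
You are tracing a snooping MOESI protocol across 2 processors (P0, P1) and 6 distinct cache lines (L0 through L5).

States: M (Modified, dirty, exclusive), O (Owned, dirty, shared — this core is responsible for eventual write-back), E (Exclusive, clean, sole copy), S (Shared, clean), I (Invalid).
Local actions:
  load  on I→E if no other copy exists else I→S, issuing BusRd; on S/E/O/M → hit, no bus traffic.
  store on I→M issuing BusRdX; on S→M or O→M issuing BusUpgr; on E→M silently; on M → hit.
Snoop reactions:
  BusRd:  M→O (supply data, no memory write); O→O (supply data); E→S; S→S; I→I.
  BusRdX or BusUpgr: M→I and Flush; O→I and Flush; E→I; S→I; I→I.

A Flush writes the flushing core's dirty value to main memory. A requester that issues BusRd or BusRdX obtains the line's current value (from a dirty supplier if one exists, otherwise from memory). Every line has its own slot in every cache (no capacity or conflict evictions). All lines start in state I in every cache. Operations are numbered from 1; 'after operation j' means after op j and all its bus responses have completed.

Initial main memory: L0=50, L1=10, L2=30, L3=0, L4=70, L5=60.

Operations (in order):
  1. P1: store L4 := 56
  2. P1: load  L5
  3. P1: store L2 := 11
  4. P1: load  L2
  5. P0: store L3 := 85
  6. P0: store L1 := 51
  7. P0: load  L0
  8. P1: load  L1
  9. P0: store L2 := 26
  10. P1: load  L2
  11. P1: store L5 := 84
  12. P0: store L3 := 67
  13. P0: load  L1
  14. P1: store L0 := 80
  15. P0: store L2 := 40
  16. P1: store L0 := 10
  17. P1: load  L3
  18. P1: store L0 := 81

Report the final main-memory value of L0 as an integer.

  op1 P1: store L4 := 56 → I/M on L4; bus BusRdX; mem=70
  op2 P1: load  L5 → I/E on L5; bus BusRd; mem=60
  op3 P1: store L2 := 11 → I/M on L2; bus BusRdX; mem=30
  op4 P1: load  L2 → I/M on L2; bus (none); mem=30
  op5 P0: store L3 := 85 → M/I on L3; bus BusRdX; mem=0
  op6 P0: store L1 := 51 → M/I on L1; bus BusRdX; mem=10
  op7 P0: load  L0 → E/I on L0; bus BusRd; mem=50
  op8 P1: load  L1 → O/S on L1; bus BusRd; mem=10
  op9 P0: store L2 := 26 → M/I on L2; bus BusRdX Flush; mem=11
  op10 P1: load  L2 → O/S on L2; bus BusRd; mem=11
  op11 P1: store L5 := 84 → I/M on L5; bus (none); mem=60
  op12 P0: store L3 := 67 → M/I on L3; bus (none); mem=0
  op13 P0: load  L1 → O/S on L1; bus (none); mem=10
  op14 P1: store L0 := 80 → I/M on L0; bus BusRdX; mem=50
  op15 P0: store L2 := 40 → M/I on L2; bus BusUpgr; mem=11
  op16 P1: store L0 := 10 → I/M on L0; bus (none); mem=50
  op17 P1: load  L3 → O/S on L3; bus BusRd; mem=0
  op18 P1: store L0 := 81 → I/M on L0; bus (none); mem=50

memory[L0] = 50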